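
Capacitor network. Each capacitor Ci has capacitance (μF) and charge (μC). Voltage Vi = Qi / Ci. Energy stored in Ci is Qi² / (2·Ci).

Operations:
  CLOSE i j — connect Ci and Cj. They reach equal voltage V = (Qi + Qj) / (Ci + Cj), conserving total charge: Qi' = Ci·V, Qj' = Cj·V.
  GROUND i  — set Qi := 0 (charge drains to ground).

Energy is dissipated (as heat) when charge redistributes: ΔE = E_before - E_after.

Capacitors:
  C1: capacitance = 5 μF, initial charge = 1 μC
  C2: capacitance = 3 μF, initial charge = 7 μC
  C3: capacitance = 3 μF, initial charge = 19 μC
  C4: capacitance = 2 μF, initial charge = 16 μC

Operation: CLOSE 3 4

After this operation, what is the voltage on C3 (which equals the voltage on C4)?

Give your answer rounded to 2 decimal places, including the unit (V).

Answer: 7.00 V

Derivation:
Initial: C1(5μF, Q=1μC, V=0.20V), C2(3μF, Q=7μC, V=2.33V), C3(3μF, Q=19μC, V=6.33V), C4(2μF, Q=16μC, V=8.00V)
Op 1: CLOSE 3-4: Q_total=35.00, C_total=5.00, V=7.00; Q3=21.00, Q4=14.00; dissipated=1.667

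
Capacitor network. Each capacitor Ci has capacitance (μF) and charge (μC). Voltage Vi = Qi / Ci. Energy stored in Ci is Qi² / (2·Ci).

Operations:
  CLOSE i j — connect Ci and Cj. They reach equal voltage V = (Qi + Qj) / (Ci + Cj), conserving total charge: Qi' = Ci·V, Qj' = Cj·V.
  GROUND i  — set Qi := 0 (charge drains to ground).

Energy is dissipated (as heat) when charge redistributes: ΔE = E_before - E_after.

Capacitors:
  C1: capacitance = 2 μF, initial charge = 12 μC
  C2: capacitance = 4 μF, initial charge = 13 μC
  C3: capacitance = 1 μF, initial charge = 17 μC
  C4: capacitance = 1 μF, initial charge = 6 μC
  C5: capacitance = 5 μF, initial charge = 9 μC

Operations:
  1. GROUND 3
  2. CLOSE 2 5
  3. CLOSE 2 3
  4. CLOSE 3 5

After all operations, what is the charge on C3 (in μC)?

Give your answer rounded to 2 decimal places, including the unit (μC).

Answer: 2.36 μC

Derivation:
Initial: C1(2μF, Q=12μC, V=6.00V), C2(4μF, Q=13μC, V=3.25V), C3(1μF, Q=17μC, V=17.00V), C4(1μF, Q=6μC, V=6.00V), C5(5μF, Q=9μC, V=1.80V)
Op 1: GROUND 3: Q3=0; energy lost=144.500
Op 2: CLOSE 2-5: Q_total=22.00, C_total=9.00, V=2.44; Q2=9.78, Q5=12.22; dissipated=2.336
Op 3: CLOSE 2-3: Q_total=9.78, C_total=5.00, V=1.96; Q2=7.82, Q3=1.96; dissipated=2.390
Op 4: CLOSE 3-5: Q_total=14.18, C_total=6.00, V=2.36; Q3=2.36, Q5=11.81; dissipated=0.100
Final charges: Q1=12.00, Q2=7.82, Q3=2.36, Q4=6.00, Q5=11.81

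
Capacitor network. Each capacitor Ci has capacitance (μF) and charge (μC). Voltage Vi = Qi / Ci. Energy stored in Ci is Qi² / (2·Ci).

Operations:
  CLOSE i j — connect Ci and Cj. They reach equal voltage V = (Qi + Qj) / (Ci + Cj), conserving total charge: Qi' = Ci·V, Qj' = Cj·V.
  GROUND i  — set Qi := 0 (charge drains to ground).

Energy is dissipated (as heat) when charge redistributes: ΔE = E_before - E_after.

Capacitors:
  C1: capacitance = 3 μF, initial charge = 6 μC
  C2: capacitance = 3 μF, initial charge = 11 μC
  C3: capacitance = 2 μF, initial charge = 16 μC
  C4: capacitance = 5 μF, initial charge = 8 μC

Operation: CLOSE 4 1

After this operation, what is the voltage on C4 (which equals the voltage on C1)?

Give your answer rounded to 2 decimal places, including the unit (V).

Initial: C1(3μF, Q=6μC, V=2.00V), C2(3μF, Q=11μC, V=3.67V), C3(2μF, Q=16μC, V=8.00V), C4(5μF, Q=8μC, V=1.60V)
Op 1: CLOSE 4-1: Q_total=14.00, C_total=8.00, V=1.75; Q4=8.75, Q1=5.25; dissipated=0.150

Answer: 1.75 V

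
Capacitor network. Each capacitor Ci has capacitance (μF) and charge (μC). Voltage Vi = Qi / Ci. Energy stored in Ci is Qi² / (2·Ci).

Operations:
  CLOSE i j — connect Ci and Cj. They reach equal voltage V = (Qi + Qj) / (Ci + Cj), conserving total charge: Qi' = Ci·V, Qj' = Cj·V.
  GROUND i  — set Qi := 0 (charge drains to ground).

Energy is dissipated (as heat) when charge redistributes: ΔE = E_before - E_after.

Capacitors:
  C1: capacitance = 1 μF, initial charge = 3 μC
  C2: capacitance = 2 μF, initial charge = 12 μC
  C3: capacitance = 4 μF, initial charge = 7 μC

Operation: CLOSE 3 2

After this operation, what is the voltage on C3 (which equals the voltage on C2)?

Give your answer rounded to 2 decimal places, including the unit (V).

Initial: C1(1μF, Q=3μC, V=3.00V), C2(2μF, Q=12μC, V=6.00V), C3(4μF, Q=7μC, V=1.75V)
Op 1: CLOSE 3-2: Q_total=19.00, C_total=6.00, V=3.17; Q3=12.67, Q2=6.33; dissipated=12.042

Answer: 3.17 V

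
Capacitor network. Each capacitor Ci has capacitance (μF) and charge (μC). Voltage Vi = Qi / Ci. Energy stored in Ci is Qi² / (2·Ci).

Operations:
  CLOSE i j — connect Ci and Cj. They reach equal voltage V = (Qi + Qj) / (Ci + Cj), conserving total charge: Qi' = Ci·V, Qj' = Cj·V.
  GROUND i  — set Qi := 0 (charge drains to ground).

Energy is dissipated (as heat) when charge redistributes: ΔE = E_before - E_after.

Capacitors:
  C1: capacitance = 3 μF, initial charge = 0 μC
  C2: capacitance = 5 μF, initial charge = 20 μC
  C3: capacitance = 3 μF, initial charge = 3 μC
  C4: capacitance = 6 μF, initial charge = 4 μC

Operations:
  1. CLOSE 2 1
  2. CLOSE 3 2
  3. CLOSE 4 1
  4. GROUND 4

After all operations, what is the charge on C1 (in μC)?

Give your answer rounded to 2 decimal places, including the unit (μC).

Answer: 3.83 μC

Derivation:
Initial: C1(3μF, Q=0μC, V=0.00V), C2(5μF, Q=20μC, V=4.00V), C3(3μF, Q=3μC, V=1.00V), C4(6μF, Q=4μC, V=0.67V)
Op 1: CLOSE 2-1: Q_total=20.00, C_total=8.00, V=2.50; Q2=12.50, Q1=7.50; dissipated=15.000
Op 2: CLOSE 3-2: Q_total=15.50, C_total=8.00, V=1.94; Q3=5.81, Q2=9.69; dissipated=2.109
Op 3: CLOSE 4-1: Q_total=11.50, C_total=9.00, V=1.28; Q4=7.67, Q1=3.83; dissipated=3.361
Op 4: GROUND 4: Q4=0; energy lost=4.898
Final charges: Q1=3.83, Q2=9.69, Q3=5.81, Q4=0.00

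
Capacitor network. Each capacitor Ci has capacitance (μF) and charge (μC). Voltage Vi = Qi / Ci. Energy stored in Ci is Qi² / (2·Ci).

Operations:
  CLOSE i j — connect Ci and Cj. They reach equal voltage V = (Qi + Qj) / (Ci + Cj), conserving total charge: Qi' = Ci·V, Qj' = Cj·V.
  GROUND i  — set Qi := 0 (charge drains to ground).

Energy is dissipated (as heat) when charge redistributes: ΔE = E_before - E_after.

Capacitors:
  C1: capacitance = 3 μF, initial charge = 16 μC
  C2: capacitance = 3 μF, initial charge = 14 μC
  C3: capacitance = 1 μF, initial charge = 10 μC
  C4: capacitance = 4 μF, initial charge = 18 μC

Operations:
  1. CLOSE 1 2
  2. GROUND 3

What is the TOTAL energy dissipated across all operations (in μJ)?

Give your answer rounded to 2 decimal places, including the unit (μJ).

Answer: 50.33 μJ

Derivation:
Initial: C1(3μF, Q=16μC, V=5.33V), C2(3μF, Q=14μC, V=4.67V), C3(1μF, Q=10μC, V=10.00V), C4(4μF, Q=18μC, V=4.50V)
Op 1: CLOSE 1-2: Q_total=30.00, C_total=6.00, V=5.00; Q1=15.00, Q2=15.00; dissipated=0.333
Op 2: GROUND 3: Q3=0; energy lost=50.000
Total dissipated: 50.333 μJ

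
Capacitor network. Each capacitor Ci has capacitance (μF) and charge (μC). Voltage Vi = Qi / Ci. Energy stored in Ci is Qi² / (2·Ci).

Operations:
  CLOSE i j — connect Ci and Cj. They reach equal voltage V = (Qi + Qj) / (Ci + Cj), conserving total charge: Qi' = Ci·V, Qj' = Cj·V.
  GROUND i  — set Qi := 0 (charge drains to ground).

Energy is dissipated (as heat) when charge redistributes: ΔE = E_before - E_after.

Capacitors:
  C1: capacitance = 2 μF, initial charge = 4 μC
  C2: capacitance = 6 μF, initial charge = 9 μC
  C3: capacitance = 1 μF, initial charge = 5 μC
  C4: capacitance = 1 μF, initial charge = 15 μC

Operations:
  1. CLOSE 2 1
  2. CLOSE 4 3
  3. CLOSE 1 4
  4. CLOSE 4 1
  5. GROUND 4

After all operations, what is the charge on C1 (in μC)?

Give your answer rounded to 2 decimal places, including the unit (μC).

Answer: 8.83 μC

Derivation:
Initial: C1(2μF, Q=4μC, V=2.00V), C2(6μF, Q=9μC, V=1.50V), C3(1μF, Q=5μC, V=5.00V), C4(1μF, Q=15μC, V=15.00V)
Op 1: CLOSE 2-1: Q_total=13.00, C_total=8.00, V=1.62; Q2=9.75, Q1=3.25; dissipated=0.188
Op 2: CLOSE 4-3: Q_total=20.00, C_total=2.00, V=10.00; Q4=10.00, Q3=10.00; dissipated=25.000
Op 3: CLOSE 1-4: Q_total=13.25, C_total=3.00, V=4.42; Q1=8.83, Q4=4.42; dissipated=23.380
Op 4: CLOSE 4-1: Q_total=13.25, C_total=3.00, V=4.42; Q4=4.42, Q1=8.83; dissipated=0.000
Op 5: GROUND 4: Q4=0; energy lost=9.753
Final charges: Q1=8.83, Q2=9.75, Q3=10.00, Q4=0.00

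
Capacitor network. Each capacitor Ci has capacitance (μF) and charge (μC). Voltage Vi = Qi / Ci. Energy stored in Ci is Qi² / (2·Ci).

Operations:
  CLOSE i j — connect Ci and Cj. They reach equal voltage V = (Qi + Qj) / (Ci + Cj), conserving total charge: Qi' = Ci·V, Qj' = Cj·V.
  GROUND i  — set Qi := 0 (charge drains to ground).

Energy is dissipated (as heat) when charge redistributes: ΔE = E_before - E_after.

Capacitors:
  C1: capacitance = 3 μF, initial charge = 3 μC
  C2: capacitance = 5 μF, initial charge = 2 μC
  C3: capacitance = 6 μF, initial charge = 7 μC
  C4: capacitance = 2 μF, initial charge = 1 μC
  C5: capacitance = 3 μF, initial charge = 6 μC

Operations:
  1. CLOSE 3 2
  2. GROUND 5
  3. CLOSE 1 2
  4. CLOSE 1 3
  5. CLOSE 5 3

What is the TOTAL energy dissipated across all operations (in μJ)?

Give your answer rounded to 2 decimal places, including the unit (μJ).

Initial: C1(3μF, Q=3μC, V=1.00V), C2(5μF, Q=2μC, V=0.40V), C3(6μF, Q=7μC, V=1.17V), C4(2μF, Q=1μC, V=0.50V), C5(3μF, Q=6μC, V=2.00V)
Op 1: CLOSE 3-2: Q_total=9.00, C_total=11.00, V=0.82; Q3=4.91, Q2=4.09; dissipated=0.802
Op 2: GROUND 5: Q5=0; energy lost=6.000
Op 3: CLOSE 1-2: Q_total=7.09, C_total=8.00, V=0.89; Q1=2.66, Q2=4.43; dissipated=0.031
Op 4: CLOSE 1-3: Q_total=7.57, C_total=9.00, V=0.84; Q1=2.52, Q3=5.05; dissipated=0.005
Op 5: CLOSE 5-3: Q_total=5.05, C_total=9.00, V=0.56; Q5=1.68, Q3=3.36; dissipated=0.707
Total dissipated: 7.544 μJ

Answer: 7.54 μJ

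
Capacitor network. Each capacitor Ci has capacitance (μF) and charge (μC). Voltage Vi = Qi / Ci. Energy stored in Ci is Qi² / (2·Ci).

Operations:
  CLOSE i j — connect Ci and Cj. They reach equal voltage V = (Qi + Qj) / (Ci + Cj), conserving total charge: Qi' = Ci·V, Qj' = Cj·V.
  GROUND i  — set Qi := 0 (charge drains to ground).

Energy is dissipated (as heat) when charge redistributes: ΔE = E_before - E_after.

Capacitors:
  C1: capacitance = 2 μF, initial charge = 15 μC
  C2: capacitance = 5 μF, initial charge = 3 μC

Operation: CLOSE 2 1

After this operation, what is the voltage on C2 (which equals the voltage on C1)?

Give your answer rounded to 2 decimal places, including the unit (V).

Answer: 2.57 V

Derivation:
Initial: C1(2μF, Q=15μC, V=7.50V), C2(5μF, Q=3μC, V=0.60V)
Op 1: CLOSE 2-1: Q_total=18.00, C_total=7.00, V=2.57; Q2=12.86, Q1=5.14; dissipated=34.007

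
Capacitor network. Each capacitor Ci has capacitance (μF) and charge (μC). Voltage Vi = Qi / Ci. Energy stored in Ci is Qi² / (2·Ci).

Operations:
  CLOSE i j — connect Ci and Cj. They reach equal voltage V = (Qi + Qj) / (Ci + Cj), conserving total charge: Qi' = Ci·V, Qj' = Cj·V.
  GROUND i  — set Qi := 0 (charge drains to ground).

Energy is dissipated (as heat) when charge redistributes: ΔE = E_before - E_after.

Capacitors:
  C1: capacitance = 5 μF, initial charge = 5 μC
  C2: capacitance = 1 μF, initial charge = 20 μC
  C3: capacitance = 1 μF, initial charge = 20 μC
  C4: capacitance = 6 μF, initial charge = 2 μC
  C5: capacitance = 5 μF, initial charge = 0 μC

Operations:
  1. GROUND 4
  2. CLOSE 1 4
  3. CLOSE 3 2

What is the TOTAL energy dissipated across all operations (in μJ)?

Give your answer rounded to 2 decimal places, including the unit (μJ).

Answer: 1.70 μJ

Derivation:
Initial: C1(5μF, Q=5μC, V=1.00V), C2(1μF, Q=20μC, V=20.00V), C3(1μF, Q=20μC, V=20.00V), C4(6μF, Q=2μC, V=0.33V), C5(5μF, Q=0μC, V=0.00V)
Op 1: GROUND 4: Q4=0; energy lost=0.333
Op 2: CLOSE 1-4: Q_total=5.00, C_total=11.00, V=0.45; Q1=2.27, Q4=2.73; dissipated=1.364
Op 3: CLOSE 3-2: Q_total=40.00, C_total=2.00, V=20.00; Q3=20.00, Q2=20.00; dissipated=0.000
Total dissipated: 1.697 μJ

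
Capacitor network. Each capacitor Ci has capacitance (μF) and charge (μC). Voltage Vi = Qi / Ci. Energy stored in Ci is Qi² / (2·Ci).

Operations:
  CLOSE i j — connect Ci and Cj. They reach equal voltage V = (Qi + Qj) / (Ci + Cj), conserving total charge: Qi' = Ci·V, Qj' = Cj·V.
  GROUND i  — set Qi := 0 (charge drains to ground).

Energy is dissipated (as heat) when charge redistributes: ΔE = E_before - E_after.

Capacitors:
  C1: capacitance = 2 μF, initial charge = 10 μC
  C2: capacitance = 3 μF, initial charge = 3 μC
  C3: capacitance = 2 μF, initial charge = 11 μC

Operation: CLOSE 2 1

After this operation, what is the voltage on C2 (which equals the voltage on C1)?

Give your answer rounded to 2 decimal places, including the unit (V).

Initial: C1(2μF, Q=10μC, V=5.00V), C2(3μF, Q=3μC, V=1.00V), C3(2μF, Q=11μC, V=5.50V)
Op 1: CLOSE 2-1: Q_total=13.00, C_total=5.00, V=2.60; Q2=7.80, Q1=5.20; dissipated=9.600

Answer: 2.60 V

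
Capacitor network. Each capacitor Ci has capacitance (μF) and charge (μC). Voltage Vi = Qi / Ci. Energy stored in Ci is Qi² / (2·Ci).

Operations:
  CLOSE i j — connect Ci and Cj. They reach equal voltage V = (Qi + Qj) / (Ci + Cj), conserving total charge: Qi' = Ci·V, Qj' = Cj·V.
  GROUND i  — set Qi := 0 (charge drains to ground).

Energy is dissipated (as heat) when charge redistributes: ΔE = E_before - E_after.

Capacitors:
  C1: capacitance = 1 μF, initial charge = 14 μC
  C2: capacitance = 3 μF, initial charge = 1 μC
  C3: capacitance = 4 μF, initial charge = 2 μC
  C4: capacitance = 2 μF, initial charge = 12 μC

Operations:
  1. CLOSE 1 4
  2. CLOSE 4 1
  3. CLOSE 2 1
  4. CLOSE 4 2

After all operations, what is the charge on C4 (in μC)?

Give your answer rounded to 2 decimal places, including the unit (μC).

Initial: C1(1μF, Q=14μC, V=14.00V), C2(3μF, Q=1μC, V=0.33V), C3(4μF, Q=2μC, V=0.50V), C4(2μF, Q=12μC, V=6.00V)
Op 1: CLOSE 1-4: Q_total=26.00, C_total=3.00, V=8.67; Q1=8.67, Q4=17.33; dissipated=21.333
Op 2: CLOSE 4-1: Q_total=26.00, C_total=3.00, V=8.67; Q4=17.33, Q1=8.67; dissipated=0.000
Op 3: CLOSE 2-1: Q_total=9.67, C_total=4.00, V=2.42; Q2=7.25, Q1=2.42; dissipated=26.042
Op 4: CLOSE 4-2: Q_total=24.58, C_total=5.00, V=4.92; Q4=9.83, Q2=14.75; dissipated=23.438
Final charges: Q1=2.42, Q2=14.75, Q3=2.00, Q4=9.83

Answer: 9.83 μC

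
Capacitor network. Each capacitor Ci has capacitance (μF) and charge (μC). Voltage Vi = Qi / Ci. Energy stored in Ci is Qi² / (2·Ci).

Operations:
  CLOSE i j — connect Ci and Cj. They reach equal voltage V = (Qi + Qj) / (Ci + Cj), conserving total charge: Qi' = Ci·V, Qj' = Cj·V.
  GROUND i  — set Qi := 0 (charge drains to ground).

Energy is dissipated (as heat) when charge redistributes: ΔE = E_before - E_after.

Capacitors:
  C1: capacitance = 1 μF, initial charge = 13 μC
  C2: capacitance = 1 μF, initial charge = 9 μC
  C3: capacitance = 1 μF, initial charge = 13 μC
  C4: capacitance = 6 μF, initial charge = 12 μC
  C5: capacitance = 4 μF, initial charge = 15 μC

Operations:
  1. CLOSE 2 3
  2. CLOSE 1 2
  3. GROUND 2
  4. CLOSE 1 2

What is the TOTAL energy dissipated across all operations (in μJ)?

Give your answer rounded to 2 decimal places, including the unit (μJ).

Answer: 113.00 μJ

Derivation:
Initial: C1(1μF, Q=13μC, V=13.00V), C2(1μF, Q=9μC, V=9.00V), C3(1μF, Q=13μC, V=13.00V), C4(6μF, Q=12μC, V=2.00V), C5(4μF, Q=15μC, V=3.75V)
Op 1: CLOSE 2-3: Q_total=22.00, C_total=2.00, V=11.00; Q2=11.00, Q3=11.00; dissipated=4.000
Op 2: CLOSE 1-2: Q_total=24.00, C_total=2.00, V=12.00; Q1=12.00, Q2=12.00; dissipated=1.000
Op 3: GROUND 2: Q2=0; energy lost=72.000
Op 4: CLOSE 1-2: Q_total=12.00, C_total=2.00, V=6.00; Q1=6.00, Q2=6.00; dissipated=36.000
Total dissipated: 113.000 μJ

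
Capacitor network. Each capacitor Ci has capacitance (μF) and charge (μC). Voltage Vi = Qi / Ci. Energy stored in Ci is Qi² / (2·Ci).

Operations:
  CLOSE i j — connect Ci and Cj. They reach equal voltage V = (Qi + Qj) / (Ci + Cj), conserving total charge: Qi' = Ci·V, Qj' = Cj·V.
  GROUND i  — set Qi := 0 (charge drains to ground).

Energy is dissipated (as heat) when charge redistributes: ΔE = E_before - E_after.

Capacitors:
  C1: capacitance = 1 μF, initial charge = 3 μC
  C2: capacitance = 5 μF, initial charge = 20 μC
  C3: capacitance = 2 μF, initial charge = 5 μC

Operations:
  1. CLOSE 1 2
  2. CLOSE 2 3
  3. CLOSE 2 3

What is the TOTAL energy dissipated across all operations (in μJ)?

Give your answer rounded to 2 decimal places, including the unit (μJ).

Answer: 1.69 μJ

Derivation:
Initial: C1(1μF, Q=3μC, V=3.00V), C2(5μF, Q=20μC, V=4.00V), C3(2μF, Q=5μC, V=2.50V)
Op 1: CLOSE 1-2: Q_total=23.00, C_total=6.00, V=3.83; Q1=3.83, Q2=19.17; dissipated=0.417
Op 2: CLOSE 2-3: Q_total=24.17, C_total=7.00, V=3.45; Q2=17.26, Q3=6.90; dissipated=1.270
Op 3: CLOSE 2-3: Q_total=24.17, C_total=7.00, V=3.45; Q2=17.26, Q3=6.90; dissipated=0.000
Total dissipated: 1.687 μJ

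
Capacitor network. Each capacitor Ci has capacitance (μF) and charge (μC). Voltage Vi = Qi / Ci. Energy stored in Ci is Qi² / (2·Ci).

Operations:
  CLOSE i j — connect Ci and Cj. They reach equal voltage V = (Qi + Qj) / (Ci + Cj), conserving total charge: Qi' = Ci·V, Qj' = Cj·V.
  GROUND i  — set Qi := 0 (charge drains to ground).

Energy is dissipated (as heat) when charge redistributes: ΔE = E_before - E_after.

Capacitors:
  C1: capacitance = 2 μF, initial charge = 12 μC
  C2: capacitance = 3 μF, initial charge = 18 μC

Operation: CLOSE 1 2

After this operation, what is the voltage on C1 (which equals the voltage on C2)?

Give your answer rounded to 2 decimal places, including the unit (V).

Initial: C1(2μF, Q=12μC, V=6.00V), C2(3μF, Q=18μC, V=6.00V)
Op 1: CLOSE 1-2: Q_total=30.00, C_total=5.00, V=6.00; Q1=12.00, Q2=18.00; dissipated=0.000

Answer: 6.00 V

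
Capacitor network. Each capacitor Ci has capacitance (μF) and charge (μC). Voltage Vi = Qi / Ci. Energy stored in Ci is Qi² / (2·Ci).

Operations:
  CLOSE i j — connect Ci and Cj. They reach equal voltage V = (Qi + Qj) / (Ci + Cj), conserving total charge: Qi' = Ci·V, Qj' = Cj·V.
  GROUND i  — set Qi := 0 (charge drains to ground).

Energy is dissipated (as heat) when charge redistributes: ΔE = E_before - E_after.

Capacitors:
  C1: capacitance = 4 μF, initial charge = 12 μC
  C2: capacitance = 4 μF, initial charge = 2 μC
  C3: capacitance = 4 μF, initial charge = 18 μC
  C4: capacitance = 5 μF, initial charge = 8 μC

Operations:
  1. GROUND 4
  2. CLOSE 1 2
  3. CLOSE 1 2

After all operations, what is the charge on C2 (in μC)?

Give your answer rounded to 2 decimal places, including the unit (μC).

Answer: 7.00 μC

Derivation:
Initial: C1(4μF, Q=12μC, V=3.00V), C2(4μF, Q=2μC, V=0.50V), C3(4μF, Q=18μC, V=4.50V), C4(5μF, Q=8μC, V=1.60V)
Op 1: GROUND 4: Q4=0; energy lost=6.400
Op 2: CLOSE 1-2: Q_total=14.00, C_total=8.00, V=1.75; Q1=7.00, Q2=7.00; dissipated=6.250
Op 3: CLOSE 1-2: Q_total=14.00, C_total=8.00, V=1.75; Q1=7.00, Q2=7.00; dissipated=0.000
Final charges: Q1=7.00, Q2=7.00, Q3=18.00, Q4=0.00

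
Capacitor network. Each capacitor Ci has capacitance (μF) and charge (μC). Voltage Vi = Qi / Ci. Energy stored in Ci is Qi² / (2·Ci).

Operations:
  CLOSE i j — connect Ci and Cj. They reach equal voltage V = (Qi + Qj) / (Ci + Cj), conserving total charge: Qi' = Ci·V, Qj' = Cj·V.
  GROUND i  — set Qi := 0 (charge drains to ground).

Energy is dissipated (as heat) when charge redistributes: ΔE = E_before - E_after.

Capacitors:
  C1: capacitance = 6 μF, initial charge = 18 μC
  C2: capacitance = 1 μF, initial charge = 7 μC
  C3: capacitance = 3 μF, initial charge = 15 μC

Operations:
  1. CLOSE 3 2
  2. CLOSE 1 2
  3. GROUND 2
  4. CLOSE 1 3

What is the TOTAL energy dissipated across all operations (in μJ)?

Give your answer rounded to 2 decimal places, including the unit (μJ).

Initial: C1(6μF, Q=18μC, V=3.00V), C2(1μF, Q=7μC, V=7.00V), C3(3μF, Q=15μC, V=5.00V)
Op 1: CLOSE 3-2: Q_total=22.00, C_total=4.00, V=5.50; Q3=16.50, Q2=5.50; dissipated=1.500
Op 2: CLOSE 1-2: Q_total=23.50, C_total=7.00, V=3.36; Q1=20.14, Q2=3.36; dissipated=2.679
Op 3: GROUND 2: Q2=0; energy lost=5.635
Op 4: CLOSE 1-3: Q_total=36.64, C_total=9.00, V=4.07; Q1=24.43, Q3=12.21; dissipated=4.592
Total dissipated: 14.406 μJ

Answer: 14.41 μJ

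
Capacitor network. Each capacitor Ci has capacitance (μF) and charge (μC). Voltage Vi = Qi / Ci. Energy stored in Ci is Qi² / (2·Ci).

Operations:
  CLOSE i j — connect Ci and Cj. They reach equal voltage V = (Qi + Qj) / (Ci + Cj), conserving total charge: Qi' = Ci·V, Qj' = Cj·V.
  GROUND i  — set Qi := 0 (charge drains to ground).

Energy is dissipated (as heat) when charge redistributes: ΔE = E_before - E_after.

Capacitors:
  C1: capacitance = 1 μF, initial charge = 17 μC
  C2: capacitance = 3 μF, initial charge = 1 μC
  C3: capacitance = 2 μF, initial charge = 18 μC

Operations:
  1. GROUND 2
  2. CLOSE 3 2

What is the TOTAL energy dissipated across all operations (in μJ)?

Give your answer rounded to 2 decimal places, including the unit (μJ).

Answer: 48.77 μJ

Derivation:
Initial: C1(1μF, Q=17μC, V=17.00V), C2(3μF, Q=1μC, V=0.33V), C3(2μF, Q=18μC, V=9.00V)
Op 1: GROUND 2: Q2=0; energy lost=0.167
Op 2: CLOSE 3-2: Q_total=18.00, C_total=5.00, V=3.60; Q3=7.20, Q2=10.80; dissipated=48.600
Total dissipated: 48.767 μJ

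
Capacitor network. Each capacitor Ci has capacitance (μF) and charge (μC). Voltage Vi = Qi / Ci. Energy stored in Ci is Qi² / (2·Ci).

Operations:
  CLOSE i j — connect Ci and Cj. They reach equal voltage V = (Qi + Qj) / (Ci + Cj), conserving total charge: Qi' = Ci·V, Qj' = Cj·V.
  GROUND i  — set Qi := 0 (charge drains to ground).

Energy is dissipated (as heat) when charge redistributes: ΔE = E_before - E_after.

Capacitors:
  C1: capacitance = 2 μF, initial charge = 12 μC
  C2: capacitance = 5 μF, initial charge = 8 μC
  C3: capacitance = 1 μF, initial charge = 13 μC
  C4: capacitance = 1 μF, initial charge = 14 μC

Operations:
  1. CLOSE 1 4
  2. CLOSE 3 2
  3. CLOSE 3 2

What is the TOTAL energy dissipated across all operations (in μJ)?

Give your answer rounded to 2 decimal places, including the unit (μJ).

Initial: C1(2μF, Q=12μC, V=6.00V), C2(5μF, Q=8μC, V=1.60V), C3(1μF, Q=13μC, V=13.00V), C4(1μF, Q=14μC, V=14.00V)
Op 1: CLOSE 1-4: Q_total=26.00, C_total=3.00, V=8.67; Q1=17.33, Q4=8.67; dissipated=21.333
Op 2: CLOSE 3-2: Q_total=21.00, C_total=6.00, V=3.50; Q3=3.50, Q2=17.50; dissipated=54.150
Op 3: CLOSE 3-2: Q_total=21.00, C_total=6.00, V=3.50; Q3=3.50, Q2=17.50; dissipated=0.000
Total dissipated: 75.483 μJ

Answer: 75.48 μJ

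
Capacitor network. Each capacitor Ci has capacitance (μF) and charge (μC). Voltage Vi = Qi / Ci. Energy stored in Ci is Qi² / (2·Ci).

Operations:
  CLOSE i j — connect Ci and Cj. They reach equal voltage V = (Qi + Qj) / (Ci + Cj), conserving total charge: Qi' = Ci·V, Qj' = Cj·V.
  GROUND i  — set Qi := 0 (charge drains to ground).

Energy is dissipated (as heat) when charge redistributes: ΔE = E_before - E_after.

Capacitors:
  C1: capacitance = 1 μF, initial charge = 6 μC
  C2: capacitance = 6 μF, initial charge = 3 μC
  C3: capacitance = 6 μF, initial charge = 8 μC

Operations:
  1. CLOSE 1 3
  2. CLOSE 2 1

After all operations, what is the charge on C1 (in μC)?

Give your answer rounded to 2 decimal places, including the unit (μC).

Answer: 0.71 μC

Derivation:
Initial: C1(1μF, Q=6μC, V=6.00V), C2(6μF, Q=3μC, V=0.50V), C3(6μF, Q=8μC, V=1.33V)
Op 1: CLOSE 1-3: Q_total=14.00, C_total=7.00, V=2.00; Q1=2.00, Q3=12.00; dissipated=9.333
Op 2: CLOSE 2-1: Q_total=5.00, C_total=7.00, V=0.71; Q2=4.29, Q1=0.71; dissipated=0.964
Final charges: Q1=0.71, Q2=4.29, Q3=12.00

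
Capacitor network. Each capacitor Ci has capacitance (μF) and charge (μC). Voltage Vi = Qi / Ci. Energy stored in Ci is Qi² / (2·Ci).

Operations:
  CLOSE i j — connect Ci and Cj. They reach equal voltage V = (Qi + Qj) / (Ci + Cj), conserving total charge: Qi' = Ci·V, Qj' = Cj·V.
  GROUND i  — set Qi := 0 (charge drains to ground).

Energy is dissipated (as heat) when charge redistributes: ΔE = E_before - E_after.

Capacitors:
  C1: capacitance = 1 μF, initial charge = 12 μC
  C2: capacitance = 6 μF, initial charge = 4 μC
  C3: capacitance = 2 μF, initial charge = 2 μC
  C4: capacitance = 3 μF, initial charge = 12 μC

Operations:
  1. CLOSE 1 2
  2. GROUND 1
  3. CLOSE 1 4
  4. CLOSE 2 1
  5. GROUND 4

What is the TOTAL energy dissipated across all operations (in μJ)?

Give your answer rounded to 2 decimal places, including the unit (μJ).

Initial: C1(1μF, Q=12μC, V=12.00V), C2(6μF, Q=4μC, V=0.67V), C3(2μF, Q=2μC, V=1.00V), C4(3μF, Q=12μC, V=4.00V)
Op 1: CLOSE 1-2: Q_total=16.00, C_total=7.00, V=2.29; Q1=2.29, Q2=13.71; dissipated=55.048
Op 2: GROUND 1: Q1=0; energy lost=2.612
Op 3: CLOSE 1-4: Q_total=12.00, C_total=4.00, V=3.00; Q1=3.00, Q4=9.00; dissipated=6.000
Op 4: CLOSE 2-1: Q_total=16.71, C_total=7.00, V=2.39; Q2=14.33, Q1=2.39; dissipated=0.219
Op 5: GROUND 4: Q4=0; energy lost=13.500
Total dissipated: 77.379 μJ

Answer: 77.38 μJ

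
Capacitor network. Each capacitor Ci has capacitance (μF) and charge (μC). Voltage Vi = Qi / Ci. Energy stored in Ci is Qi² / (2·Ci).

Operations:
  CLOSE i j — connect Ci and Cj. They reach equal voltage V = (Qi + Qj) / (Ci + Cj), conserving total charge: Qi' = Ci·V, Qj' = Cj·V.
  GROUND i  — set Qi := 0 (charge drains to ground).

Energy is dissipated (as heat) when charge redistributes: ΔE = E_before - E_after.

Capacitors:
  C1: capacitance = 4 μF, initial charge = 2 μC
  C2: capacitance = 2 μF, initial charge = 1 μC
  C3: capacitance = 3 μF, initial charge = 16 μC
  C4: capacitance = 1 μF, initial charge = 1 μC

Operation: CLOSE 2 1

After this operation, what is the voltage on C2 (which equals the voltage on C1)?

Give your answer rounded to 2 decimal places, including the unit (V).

Answer: 0.50 V

Derivation:
Initial: C1(4μF, Q=2μC, V=0.50V), C2(2μF, Q=1μC, V=0.50V), C3(3μF, Q=16μC, V=5.33V), C4(1μF, Q=1μC, V=1.00V)
Op 1: CLOSE 2-1: Q_total=3.00, C_total=6.00, V=0.50; Q2=1.00, Q1=2.00; dissipated=0.000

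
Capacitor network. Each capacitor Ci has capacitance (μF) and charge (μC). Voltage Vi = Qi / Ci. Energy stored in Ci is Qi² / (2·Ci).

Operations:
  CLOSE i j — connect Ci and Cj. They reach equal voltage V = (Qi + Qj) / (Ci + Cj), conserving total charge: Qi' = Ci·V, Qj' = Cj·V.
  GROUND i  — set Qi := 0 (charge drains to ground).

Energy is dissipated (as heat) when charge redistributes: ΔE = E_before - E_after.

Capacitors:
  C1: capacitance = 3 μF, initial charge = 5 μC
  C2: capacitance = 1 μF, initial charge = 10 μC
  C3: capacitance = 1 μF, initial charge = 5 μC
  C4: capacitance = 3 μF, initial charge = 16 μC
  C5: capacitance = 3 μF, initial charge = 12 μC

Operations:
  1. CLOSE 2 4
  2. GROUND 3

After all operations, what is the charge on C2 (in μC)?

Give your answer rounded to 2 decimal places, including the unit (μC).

Initial: C1(3μF, Q=5μC, V=1.67V), C2(1μF, Q=10μC, V=10.00V), C3(1μF, Q=5μC, V=5.00V), C4(3μF, Q=16μC, V=5.33V), C5(3μF, Q=12μC, V=4.00V)
Op 1: CLOSE 2-4: Q_total=26.00, C_total=4.00, V=6.50; Q2=6.50, Q4=19.50; dissipated=8.167
Op 2: GROUND 3: Q3=0; energy lost=12.500
Final charges: Q1=5.00, Q2=6.50, Q3=0.00, Q4=19.50, Q5=12.00

Answer: 6.50 μC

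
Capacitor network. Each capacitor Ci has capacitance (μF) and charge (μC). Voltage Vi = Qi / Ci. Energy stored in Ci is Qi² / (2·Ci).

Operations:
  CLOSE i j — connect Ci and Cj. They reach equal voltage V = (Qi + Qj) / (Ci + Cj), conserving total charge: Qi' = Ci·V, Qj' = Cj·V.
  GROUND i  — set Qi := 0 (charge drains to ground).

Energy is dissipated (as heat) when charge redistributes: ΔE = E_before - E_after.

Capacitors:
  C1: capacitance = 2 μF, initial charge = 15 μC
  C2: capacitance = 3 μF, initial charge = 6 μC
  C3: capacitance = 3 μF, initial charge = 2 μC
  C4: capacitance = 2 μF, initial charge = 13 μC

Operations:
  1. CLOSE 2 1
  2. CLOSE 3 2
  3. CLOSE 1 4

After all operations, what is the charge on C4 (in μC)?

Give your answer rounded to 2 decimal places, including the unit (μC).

Initial: C1(2μF, Q=15μC, V=7.50V), C2(3μF, Q=6μC, V=2.00V), C3(3μF, Q=2μC, V=0.67V), C4(2μF, Q=13μC, V=6.50V)
Op 1: CLOSE 2-1: Q_total=21.00, C_total=5.00, V=4.20; Q2=12.60, Q1=8.40; dissipated=18.150
Op 2: CLOSE 3-2: Q_total=14.60, C_total=6.00, V=2.43; Q3=7.30, Q2=7.30; dissipated=9.363
Op 3: CLOSE 1-4: Q_total=21.40, C_total=4.00, V=5.35; Q1=10.70, Q4=10.70; dissipated=2.645
Final charges: Q1=10.70, Q2=7.30, Q3=7.30, Q4=10.70

Answer: 10.70 μC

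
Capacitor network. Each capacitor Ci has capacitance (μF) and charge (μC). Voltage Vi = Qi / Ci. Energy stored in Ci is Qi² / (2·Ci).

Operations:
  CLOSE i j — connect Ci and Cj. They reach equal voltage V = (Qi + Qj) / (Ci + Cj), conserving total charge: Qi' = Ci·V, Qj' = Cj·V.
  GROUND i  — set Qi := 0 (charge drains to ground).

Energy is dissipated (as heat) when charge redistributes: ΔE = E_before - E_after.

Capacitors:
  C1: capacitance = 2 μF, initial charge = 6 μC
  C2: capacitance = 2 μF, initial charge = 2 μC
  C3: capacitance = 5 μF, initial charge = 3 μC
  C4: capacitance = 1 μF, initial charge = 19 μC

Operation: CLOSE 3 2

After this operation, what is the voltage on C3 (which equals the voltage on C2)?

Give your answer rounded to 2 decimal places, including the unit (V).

Initial: C1(2μF, Q=6μC, V=3.00V), C2(2μF, Q=2μC, V=1.00V), C3(5μF, Q=3μC, V=0.60V), C4(1μF, Q=19μC, V=19.00V)
Op 1: CLOSE 3-2: Q_total=5.00, C_total=7.00, V=0.71; Q3=3.57, Q2=1.43; dissipated=0.114

Answer: 0.71 V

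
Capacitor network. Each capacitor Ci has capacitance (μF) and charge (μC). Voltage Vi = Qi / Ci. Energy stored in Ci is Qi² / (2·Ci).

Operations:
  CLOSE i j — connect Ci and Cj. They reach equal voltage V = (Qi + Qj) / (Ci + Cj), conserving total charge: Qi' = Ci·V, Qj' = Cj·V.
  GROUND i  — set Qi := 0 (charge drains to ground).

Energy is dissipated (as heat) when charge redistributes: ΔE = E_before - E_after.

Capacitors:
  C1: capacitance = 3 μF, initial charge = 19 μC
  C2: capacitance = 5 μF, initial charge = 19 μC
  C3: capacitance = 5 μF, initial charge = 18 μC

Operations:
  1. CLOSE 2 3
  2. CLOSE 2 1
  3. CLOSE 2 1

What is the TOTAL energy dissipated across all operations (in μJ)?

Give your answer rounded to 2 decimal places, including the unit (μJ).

Initial: C1(3μF, Q=19μC, V=6.33V), C2(5μF, Q=19μC, V=3.80V), C3(5μF, Q=18μC, V=3.60V)
Op 1: CLOSE 2-3: Q_total=37.00, C_total=10.00, V=3.70; Q2=18.50, Q3=18.50; dissipated=0.050
Op 2: CLOSE 2-1: Q_total=37.50, C_total=8.00, V=4.69; Q2=23.44, Q1=14.06; dissipated=6.501
Op 3: CLOSE 2-1: Q_total=37.50, C_total=8.00, V=4.69; Q2=23.44, Q1=14.06; dissipated=0.000
Total dissipated: 6.551 μJ

Answer: 6.55 μJ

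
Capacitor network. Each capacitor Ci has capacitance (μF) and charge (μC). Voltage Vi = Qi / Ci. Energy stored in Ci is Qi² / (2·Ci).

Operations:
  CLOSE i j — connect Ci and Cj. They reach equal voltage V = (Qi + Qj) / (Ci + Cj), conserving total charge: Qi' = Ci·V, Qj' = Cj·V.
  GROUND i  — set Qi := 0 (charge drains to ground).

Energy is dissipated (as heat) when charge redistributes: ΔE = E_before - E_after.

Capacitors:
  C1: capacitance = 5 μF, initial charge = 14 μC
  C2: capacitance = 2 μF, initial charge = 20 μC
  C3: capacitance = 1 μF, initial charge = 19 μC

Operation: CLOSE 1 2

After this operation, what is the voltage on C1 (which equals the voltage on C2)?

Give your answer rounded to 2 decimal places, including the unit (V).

Initial: C1(5μF, Q=14μC, V=2.80V), C2(2μF, Q=20μC, V=10.00V), C3(1μF, Q=19μC, V=19.00V)
Op 1: CLOSE 1-2: Q_total=34.00, C_total=7.00, V=4.86; Q1=24.29, Q2=9.71; dissipated=37.029

Answer: 4.86 V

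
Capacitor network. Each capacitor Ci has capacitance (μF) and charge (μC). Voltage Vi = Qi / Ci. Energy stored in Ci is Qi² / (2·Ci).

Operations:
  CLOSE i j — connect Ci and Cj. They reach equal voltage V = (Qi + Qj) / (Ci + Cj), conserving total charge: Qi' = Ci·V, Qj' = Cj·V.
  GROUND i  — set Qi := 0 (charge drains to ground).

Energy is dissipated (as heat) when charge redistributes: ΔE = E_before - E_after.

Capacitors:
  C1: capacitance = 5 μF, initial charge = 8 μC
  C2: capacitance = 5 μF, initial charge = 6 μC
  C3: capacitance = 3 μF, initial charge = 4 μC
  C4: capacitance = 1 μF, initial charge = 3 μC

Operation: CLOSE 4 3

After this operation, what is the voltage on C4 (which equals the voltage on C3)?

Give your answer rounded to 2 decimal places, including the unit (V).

Answer: 1.75 V

Derivation:
Initial: C1(5μF, Q=8μC, V=1.60V), C2(5μF, Q=6μC, V=1.20V), C3(3μF, Q=4μC, V=1.33V), C4(1μF, Q=3μC, V=3.00V)
Op 1: CLOSE 4-3: Q_total=7.00, C_total=4.00, V=1.75; Q4=1.75, Q3=5.25; dissipated=1.042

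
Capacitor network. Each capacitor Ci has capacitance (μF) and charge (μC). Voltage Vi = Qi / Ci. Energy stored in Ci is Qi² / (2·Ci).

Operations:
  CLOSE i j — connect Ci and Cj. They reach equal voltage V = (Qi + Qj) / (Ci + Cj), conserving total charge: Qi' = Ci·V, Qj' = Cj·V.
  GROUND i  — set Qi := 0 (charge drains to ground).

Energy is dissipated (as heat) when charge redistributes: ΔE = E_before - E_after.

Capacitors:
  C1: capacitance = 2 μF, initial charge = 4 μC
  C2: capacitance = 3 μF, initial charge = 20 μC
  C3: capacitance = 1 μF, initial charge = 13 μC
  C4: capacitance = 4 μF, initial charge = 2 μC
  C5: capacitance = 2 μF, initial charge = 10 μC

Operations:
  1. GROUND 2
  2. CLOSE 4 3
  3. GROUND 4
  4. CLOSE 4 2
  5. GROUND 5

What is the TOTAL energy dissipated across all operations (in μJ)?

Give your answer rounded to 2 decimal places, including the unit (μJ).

Answer: 172.17 μJ

Derivation:
Initial: C1(2μF, Q=4μC, V=2.00V), C2(3μF, Q=20μC, V=6.67V), C3(1μF, Q=13μC, V=13.00V), C4(4μF, Q=2μC, V=0.50V), C5(2μF, Q=10μC, V=5.00V)
Op 1: GROUND 2: Q2=0; energy lost=66.667
Op 2: CLOSE 4-3: Q_total=15.00, C_total=5.00, V=3.00; Q4=12.00, Q3=3.00; dissipated=62.500
Op 3: GROUND 4: Q4=0; energy lost=18.000
Op 4: CLOSE 4-2: Q_total=0.00, C_total=7.00, V=0.00; Q4=0.00, Q2=0.00; dissipated=0.000
Op 5: GROUND 5: Q5=0; energy lost=25.000
Total dissipated: 172.167 μJ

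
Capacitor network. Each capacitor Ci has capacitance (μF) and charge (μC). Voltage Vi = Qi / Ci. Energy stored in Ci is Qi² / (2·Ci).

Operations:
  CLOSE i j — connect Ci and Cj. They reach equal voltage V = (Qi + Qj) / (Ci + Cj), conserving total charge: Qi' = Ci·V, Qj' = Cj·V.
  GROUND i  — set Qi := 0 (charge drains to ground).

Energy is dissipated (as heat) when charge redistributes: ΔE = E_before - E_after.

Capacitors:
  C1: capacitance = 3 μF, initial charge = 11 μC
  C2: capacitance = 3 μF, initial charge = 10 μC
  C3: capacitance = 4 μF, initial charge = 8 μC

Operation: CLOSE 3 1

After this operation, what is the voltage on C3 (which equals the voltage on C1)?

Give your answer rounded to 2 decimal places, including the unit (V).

Initial: C1(3μF, Q=11μC, V=3.67V), C2(3μF, Q=10μC, V=3.33V), C3(4μF, Q=8μC, V=2.00V)
Op 1: CLOSE 3-1: Q_total=19.00, C_total=7.00, V=2.71; Q3=10.86, Q1=8.14; dissipated=2.381

Answer: 2.71 V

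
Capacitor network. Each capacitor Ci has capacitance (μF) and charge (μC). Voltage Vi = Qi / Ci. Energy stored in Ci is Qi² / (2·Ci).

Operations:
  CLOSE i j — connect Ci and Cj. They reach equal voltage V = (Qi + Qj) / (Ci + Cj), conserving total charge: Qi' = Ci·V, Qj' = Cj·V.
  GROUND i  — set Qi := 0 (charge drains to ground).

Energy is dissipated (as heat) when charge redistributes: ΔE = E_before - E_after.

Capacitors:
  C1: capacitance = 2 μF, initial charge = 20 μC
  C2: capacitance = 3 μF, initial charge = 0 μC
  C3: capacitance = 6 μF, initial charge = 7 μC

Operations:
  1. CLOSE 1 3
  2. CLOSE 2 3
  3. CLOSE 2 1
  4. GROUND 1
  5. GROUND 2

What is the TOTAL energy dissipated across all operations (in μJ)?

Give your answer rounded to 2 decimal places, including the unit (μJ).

Initial: C1(2μF, Q=20μC, V=10.00V), C2(3μF, Q=0μC, V=0.00V), C3(6μF, Q=7μC, V=1.17V)
Op 1: CLOSE 1-3: Q_total=27.00, C_total=8.00, V=3.38; Q1=6.75, Q3=20.25; dissipated=58.521
Op 2: CLOSE 2-3: Q_total=20.25, C_total=9.00, V=2.25; Q2=6.75, Q3=13.50; dissipated=11.391
Op 3: CLOSE 2-1: Q_total=13.50, C_total=5.00, V=2.70; Q2=8.10, Q1=5.40; dissipated=0.759
Op 4: GROUND 1: Q1=0; energy lost=7.290
Op 5: GROUND 2: Q2=0; energy lost=10.935
Total dissipated: 88.896 μJ

Answer: 88.90 μJ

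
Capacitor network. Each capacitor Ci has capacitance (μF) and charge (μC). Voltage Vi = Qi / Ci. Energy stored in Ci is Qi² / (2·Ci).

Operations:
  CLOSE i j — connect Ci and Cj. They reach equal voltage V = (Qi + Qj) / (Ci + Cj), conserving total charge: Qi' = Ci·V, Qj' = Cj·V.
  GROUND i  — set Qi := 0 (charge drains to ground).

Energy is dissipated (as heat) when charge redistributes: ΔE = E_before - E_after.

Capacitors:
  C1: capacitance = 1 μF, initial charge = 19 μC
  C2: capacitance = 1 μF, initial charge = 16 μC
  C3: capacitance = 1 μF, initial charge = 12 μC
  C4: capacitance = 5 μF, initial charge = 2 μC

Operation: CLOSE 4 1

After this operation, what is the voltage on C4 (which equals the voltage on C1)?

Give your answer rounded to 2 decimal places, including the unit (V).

Initial: C1(1μF, Q=19μC, V=19.00V), C2(1μF, Q=16μC, V=16.00V), C3(1μF, Q=12μC, V=12.00V), C4(5μF, Q=2μC, V=0.40V)
Op 1: CLOSE 4-1: Q_total=21.00, C_total=6.00, V=3.50; Q4=17.50, Q1=3.50; dissipated=144.150

Answer: 3.50 V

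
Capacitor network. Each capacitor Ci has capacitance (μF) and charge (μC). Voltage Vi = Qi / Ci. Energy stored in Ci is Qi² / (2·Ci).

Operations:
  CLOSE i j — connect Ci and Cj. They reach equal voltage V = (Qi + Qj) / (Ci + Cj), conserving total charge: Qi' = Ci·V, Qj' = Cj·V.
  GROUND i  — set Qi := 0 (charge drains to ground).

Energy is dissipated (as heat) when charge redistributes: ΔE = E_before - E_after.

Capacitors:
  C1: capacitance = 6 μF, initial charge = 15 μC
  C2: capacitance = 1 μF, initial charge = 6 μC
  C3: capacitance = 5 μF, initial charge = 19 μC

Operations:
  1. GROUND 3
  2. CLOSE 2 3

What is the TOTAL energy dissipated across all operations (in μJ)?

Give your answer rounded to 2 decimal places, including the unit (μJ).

Answer: 51.10 μJ

Derivation:
Initial: C1(6μF, Q=15μC, V=2.50V), C2(1μF, Q=6μC, V=6.00V), C3(5μF, Q=19μC, V=3.80V)
Op 1: GROUND 3: Q3=0; energy lost=36.100
Op 2: CLOSE 2-3: Q_total=6.00, C_total=6.00, V=1.00; Q2=1.00, Q3=5.00; dissipated=15.000
Total dissipated: 51.100 μJ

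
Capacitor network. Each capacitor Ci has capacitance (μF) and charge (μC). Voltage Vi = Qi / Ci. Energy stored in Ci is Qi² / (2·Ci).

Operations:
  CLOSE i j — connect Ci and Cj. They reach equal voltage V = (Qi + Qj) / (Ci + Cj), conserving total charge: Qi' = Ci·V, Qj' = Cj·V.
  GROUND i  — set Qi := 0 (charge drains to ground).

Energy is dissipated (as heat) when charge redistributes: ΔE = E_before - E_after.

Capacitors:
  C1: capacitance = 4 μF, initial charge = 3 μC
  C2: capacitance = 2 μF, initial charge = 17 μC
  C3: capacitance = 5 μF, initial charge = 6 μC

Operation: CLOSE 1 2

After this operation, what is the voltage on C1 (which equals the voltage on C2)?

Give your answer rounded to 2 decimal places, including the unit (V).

Answer: 3.33 V

Derivation:
Initial: C1(4μF, Q=3μC, V=0.75V), C2(2μF, Q=17μC, V=8.50V), C3(5μF, Q=6μC, V=1.20V)
Op 1: CLOSE 1-2: Q_total=20.00, C_total=6.00, V=3.33; Q1=13.33, Q2=6.67; dissipated=40.042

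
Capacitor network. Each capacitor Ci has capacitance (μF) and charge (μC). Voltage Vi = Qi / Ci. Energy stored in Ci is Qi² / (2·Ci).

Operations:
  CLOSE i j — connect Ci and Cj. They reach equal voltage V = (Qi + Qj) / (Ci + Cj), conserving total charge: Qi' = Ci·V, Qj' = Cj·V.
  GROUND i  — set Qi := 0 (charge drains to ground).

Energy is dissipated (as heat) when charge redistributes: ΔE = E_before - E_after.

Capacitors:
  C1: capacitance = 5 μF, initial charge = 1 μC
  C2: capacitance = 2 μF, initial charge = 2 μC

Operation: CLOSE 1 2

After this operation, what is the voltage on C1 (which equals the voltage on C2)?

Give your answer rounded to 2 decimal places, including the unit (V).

Answer: 0.43 V

Derivation:
Initial: C1(5μF, Q=1μC, V=0.20V), C2(2μF, Q=2μC, V=1.00V)
Op 1: CLOSE 1-2: Q_total=3.00, C_total=7.00, V=0.43; Q1=2.14, Q2=0.86; dissipated=0.457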